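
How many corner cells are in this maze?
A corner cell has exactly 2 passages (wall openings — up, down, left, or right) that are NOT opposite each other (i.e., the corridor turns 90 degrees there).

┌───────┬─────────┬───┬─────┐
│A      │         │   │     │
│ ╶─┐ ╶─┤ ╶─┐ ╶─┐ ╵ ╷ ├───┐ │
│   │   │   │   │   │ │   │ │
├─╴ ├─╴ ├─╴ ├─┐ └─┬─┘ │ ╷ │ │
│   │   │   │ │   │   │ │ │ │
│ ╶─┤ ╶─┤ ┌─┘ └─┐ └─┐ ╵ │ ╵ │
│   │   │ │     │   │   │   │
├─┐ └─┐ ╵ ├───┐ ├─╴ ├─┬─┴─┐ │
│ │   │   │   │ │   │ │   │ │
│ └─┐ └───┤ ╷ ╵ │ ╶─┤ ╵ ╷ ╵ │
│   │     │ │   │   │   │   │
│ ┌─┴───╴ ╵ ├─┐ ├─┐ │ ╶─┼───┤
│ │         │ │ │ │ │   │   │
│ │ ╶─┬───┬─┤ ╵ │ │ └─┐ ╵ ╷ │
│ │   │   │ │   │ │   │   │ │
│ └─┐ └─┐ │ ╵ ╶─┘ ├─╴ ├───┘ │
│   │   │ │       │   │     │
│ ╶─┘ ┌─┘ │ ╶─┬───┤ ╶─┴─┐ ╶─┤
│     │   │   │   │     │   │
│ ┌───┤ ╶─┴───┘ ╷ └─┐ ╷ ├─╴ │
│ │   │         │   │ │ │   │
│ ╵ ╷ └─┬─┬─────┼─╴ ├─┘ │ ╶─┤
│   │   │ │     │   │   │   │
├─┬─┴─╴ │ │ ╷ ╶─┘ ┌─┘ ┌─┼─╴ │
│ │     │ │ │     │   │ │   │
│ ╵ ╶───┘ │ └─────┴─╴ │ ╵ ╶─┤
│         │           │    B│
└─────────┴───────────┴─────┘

Counting corner cells (2 non-opposite passages):
Total corners: 112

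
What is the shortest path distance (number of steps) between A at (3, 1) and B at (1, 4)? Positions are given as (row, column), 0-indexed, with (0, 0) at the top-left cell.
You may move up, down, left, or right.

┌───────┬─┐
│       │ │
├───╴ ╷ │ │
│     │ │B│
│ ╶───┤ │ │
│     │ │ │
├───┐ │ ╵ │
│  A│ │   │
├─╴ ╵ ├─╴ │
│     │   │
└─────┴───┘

Finding path from (3, 1) to (1, 4):
Path: (3,1) → (4,1) → (4,2) → (3,2) → (2,2) → (2,1) → (2,0) → (1,0) → (1,1) → (1,2) → (0,2) → (0,3) → (1,3) → (2,3) → (3,3) → (3,4) → (2,4) → (1,4)
Distance: 17 steps

Solution:

┌───────┬─┐
│    ↱ ↓│ │
├───╴ ╷ │ │
│↱ → ↑│↓│B│
│ ╶───┤ │ │
│↑ ← ↰│↓│↑│
├───┐ │ ╵ │
│  A│↑│↳ ↑│
├─╴ ╵ ├─╴ │
│  ↳ ↑│   │
└─────┴───┘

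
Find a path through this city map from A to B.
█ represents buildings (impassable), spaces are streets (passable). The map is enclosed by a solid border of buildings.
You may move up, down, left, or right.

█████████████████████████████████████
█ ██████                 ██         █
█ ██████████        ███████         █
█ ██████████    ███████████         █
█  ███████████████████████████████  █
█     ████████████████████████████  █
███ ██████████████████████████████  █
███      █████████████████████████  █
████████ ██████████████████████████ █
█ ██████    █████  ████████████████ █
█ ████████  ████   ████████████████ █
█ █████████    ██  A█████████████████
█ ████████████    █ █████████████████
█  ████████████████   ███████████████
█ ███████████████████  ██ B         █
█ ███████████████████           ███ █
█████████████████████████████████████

Finding the shortest path from A to B:
Movement: cardinal only
Path length: 12 steps
Directions: down → down → right → right → down → down → right → right → right → right → up → right

Solution:

█████████████████████████████████████
█ ██████                 ██         █
█ ██████████        ███████         █
█ ██████████    ███████████         █
█  ███████████████████████████████  █
█     ████████████████████████████  █
███ ██████████████████████████████  █
███      █████████████████████████  █
████████ ██████████████████████████ █
█ ██████    █████  ████████████████ █
█ ████████  ████   ████████████████ █
█ █████████    ██  A█████████████████
█ ████████████    █↓█████████████████
█  ████████████████↳→↓███████████████
█ ███████████████████↓ ██↱B         █
█ ███████████████████↳→→→↑      ███ █
█████████████████████████████████████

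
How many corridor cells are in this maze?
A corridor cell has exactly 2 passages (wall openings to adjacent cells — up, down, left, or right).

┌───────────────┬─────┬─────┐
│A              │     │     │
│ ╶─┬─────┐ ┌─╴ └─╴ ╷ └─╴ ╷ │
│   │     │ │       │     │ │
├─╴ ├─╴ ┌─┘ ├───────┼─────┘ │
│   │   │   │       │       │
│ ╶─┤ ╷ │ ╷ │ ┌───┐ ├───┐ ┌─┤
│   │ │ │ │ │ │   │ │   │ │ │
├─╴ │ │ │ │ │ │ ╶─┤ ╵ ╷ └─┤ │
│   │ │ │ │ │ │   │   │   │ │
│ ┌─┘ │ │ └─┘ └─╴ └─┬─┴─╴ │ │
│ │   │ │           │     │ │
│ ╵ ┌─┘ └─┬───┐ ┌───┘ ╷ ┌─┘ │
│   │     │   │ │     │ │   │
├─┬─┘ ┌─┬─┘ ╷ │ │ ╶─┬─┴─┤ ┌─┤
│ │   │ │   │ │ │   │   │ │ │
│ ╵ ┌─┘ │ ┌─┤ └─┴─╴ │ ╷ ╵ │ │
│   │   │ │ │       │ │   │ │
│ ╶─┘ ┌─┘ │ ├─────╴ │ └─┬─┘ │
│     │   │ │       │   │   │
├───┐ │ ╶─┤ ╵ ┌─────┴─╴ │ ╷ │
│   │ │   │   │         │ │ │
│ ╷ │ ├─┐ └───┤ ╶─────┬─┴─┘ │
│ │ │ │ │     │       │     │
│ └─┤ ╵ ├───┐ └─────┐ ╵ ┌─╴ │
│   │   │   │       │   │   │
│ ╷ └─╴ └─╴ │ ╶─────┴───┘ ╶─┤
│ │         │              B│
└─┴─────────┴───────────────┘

Counting cells with exactly 2 passages:
Total corridor cells: 148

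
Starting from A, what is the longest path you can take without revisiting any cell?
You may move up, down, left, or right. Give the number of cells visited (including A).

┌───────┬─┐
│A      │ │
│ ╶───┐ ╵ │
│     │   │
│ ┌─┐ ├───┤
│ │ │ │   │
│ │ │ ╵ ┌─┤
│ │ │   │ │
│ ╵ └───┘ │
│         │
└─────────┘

Finding longest simple path using DFS:
Start: (0, 0)
Longest path visits 10 cells
Path: A → down → down → down → down → right → right → right → right → up

Solution:

┌───────┬─┐
│A      │ │
│ ╶───┐ ╵ │
│↓    │   │
│ ┌─┐ ├───┤
│↓│ │ │   │
│ │ │ ╵ ┌─┤
│↓│ │   │B│
│ ╵ └───┘ │
│↳ → → → ↑│
└─────────┘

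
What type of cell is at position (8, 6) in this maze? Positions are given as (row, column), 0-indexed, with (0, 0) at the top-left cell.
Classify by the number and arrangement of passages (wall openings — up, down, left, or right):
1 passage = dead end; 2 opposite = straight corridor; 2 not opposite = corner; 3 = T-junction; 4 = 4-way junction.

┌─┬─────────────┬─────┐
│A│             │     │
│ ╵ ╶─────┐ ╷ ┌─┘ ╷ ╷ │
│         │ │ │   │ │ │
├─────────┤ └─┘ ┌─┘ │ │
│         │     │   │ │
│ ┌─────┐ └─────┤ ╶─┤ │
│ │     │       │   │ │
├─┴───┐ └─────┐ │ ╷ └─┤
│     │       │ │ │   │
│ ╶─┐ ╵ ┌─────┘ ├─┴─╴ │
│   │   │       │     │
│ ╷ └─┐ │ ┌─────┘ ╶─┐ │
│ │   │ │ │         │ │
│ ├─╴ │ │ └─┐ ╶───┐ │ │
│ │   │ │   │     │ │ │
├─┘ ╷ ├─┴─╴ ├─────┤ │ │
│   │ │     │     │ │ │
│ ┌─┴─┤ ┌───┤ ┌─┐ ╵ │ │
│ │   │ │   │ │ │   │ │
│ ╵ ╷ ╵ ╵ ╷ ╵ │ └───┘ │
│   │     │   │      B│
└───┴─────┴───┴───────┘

Checking cell at (8, 6):
Number of passages: 2
Cell type: corner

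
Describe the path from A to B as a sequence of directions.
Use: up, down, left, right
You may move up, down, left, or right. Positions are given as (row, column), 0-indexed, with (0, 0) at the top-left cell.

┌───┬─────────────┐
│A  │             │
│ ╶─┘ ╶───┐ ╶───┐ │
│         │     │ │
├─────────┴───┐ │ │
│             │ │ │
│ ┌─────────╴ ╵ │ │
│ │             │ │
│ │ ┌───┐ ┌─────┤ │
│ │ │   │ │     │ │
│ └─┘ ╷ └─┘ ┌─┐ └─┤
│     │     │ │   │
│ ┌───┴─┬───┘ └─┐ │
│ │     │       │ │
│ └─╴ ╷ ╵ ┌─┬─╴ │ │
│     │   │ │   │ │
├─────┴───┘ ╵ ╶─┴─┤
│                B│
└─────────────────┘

Finding the path and converting it to directions:
Path through cells: (0,0) → (1,0) → (1,1) → (1,2) → (0,2) → (0,3) → (0,4) → (0,5) → (1,5) → (1,6) → (1,7) → (2,7) → (3,7) → (3,6) → (2,6) → (2,5) → (2,4) → (2,3) → (2,2) → (2,1) → (2,0) → (3,0) → (4,0) → (5,0) → (6,0) → (7,0) → (7,1) → (7,2) → (6,2) → (6,3) → (7,3) → (7,4) → (6,4) → (6,5) → (6,6) → (6,7) → (7,7) → (7,6) → (8,6) → (8,7) → (8,8)
Directions: down, right, right, up, right, right, right, down, right, right, down, down, left, up, left, left, left, left, left, left, down, down, down, down, down, right, right, up, right, down, right, up, right, right, right, down, left, down, right, right

Solution:

┌───┬─────────────┐
│A  │↱ → → ↓      │
│ ╶─┘ ╶───┐ ╶───┐ │
│↳ → ↑    │↳ → ↓│ │
├─────────┴───┐ │ │
│↓ ← ← ← ← ← ↰│↓│ │
│ ┌─────────╴ ╵ │ │
│↓│          ↑ ↲│ │
│ │ ┌───┐ ┌─────┤ │
│↓│ │   │ │     │ │
│ └─┘ ╷ └─┘ ┌─┐ └─┤
│↓    │     │ │   │
│ ┌───┴─┬───┘ └─┐ │
│↓│  ↱ ↓│↱ → → ↓│ │
│ └─╴ ╷ ╵ ┌─┬─╴ │ │
│↳ → ↑│↳ ↑│ │↓ ↲│ │
├─────┴───┘ ╵ ╶─┴─┤
│            ↳ → B│
└─────────────────┘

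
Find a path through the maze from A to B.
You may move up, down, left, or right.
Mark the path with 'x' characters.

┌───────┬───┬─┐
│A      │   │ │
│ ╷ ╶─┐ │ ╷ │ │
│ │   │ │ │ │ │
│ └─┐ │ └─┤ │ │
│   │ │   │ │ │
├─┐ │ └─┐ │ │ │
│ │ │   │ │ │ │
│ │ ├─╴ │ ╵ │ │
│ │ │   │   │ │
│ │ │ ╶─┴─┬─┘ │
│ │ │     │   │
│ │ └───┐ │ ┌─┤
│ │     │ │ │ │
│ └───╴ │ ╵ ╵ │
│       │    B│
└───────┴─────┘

Finding the shortest path through the maze:
Path length: 15 steps
Directions: right → down → right → down → down → right → down → left → down → right → right → down → down → right → right

Solution:

┌───────┬───┬─┐
│A x    │   │ │
│ ╷ ╶─┐ │ ╷ │ │
│ │x x│ │ │ │ │
│ └─┐ │ └─┤ │ │
│   │x│   │ │ │
├─┐ │ └─┐ │ │ │
│ │ │x x│ │ │ │
│ │ ├─╴ │ ╵ │ │
│ │ │x x│   │ │
│ │ │ ╶─┴─┬─┘ │
│ │ │x x x│   │
│ │ └───┐ │ ┌─┤
│ │     │x│ │ │
│ └───╴ │ ╵ ╵ │
│       │x x B│
└───────┴─────┘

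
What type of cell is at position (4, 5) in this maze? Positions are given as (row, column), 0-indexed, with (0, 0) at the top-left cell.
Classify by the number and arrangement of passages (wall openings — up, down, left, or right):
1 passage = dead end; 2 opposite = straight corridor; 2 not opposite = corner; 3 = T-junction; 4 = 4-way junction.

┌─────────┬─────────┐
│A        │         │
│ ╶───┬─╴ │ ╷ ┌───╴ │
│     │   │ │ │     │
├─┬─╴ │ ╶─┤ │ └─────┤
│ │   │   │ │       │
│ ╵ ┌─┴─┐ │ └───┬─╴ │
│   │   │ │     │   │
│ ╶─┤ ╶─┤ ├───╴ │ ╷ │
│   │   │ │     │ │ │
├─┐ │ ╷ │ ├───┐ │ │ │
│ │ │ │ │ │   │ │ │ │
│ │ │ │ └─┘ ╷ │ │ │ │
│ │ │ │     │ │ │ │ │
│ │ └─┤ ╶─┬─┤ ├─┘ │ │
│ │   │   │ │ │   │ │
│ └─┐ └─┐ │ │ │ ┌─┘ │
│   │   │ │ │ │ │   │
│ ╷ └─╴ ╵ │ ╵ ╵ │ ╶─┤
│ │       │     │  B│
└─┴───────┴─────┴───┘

Checking cell at (4, 5):
Number of passages: 1
Cell type: dead end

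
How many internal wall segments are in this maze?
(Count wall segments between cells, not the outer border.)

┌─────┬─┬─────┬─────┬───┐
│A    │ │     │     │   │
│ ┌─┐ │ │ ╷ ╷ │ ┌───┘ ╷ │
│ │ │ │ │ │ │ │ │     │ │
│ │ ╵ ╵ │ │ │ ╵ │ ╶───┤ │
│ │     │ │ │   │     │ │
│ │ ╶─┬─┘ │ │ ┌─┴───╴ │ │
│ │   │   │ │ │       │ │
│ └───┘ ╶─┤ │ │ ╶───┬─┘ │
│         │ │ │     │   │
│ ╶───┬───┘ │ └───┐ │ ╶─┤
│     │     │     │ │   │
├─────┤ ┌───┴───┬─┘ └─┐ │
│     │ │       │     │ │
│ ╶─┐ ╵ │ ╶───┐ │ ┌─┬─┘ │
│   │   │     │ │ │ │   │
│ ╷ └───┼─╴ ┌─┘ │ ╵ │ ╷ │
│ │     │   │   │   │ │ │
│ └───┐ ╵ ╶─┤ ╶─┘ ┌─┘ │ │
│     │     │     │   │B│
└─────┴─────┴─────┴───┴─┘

Counting internal wall segments:
Total internal walls: 99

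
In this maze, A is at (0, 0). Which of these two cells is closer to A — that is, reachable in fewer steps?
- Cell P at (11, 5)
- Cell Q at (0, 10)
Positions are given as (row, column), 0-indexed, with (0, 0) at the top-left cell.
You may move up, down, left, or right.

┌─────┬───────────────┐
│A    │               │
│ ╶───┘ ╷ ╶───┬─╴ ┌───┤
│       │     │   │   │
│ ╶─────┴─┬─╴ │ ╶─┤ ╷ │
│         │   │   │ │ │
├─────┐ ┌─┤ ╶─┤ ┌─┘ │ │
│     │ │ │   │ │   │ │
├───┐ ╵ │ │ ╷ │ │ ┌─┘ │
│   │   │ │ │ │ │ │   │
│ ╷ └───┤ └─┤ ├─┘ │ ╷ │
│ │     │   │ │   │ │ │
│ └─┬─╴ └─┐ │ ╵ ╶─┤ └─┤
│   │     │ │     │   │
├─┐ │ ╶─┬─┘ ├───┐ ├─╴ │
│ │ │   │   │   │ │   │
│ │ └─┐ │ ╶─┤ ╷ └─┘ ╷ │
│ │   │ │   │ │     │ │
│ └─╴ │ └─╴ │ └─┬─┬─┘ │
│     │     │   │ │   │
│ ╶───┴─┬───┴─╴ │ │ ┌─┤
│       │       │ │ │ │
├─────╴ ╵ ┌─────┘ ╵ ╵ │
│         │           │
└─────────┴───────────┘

Shortest path A → P at (11, 5): 42 steps
Shortest path A → Q at (0, 10): 12 steps

Q is closer (12 steps vs 42 steps).

Path to P:

┌─────┬───────────────┐
│A    │↱ ↓            │
│ ╶───┘ ╷ ╶───┬─╴ ┌───┤
│↳ → → ↑│↳ → ↓│   │↱ ↓│
│ ╶─────┴─┬─╴ │ ╶─┤ ╷ │
│         │↓ ↲│   │↑│↓│
├─────┐ ┌─┤ ╶─┤ ┌─┘ │ │
│     │ │ │↳ ↓│ │↱ ↑│↓│
├───┐ ╵ │ │ ╷ │ │ ┌─┘ │
│   │   │ │ │↓│ │↑│↓ ↲│
│ ╷ └───┤ └─┤ ├─┘ │ ╷ │
│ │     │   │↓│↱ ↑│↓│ │
│ └─┬─╴ └─┐ │ ╵ ╶─┤ └─┤
│   │     │ │↳ ↑  │↳ ↓│
├─┐ │ ╶─┬─┘ ├───┐ ├─╴ │
│ │ │   │   │   │ │  ↓│
│ │ └─┐ │ ╶─┤ ╷ └─┘ ╷ │
│ │   │ │   │ │     │↓│
│ └─╴ │ └─╴ │ └─┬─┬─┘ │
│     │     │   │ │↓ ↲│
│ ╶───┴─┬───┴─╴ │ │ ┌─┤
│       │       │ │↓│ │
├─────╴ ╵ ┌─────┘ ╵ ╵ │
│         │P ← ← ← ↲  │
└─────────┴───────────┘

Path to Q:

┌─────┬───────────────┐
│A    │↱ → → → → → → Q│
│ ╶───┘ ╷ ╶───┬─╴ ┌───┤
│↳ → → ↑│     │   │   │
│ ╶─────┴─┬─╴ │ ╶─┤ ╷ │
│         │   │   │ │ │
├─────┐ ┌─┤ ╶─┤ ┌─┘ │ │
│     │ │ │   │ │   │ │
├───┐ ╵ │ │ ╷ │ │ ┌─┘ │
│   │   │ │ │ │ │ │   │
│ ╷ └───┤ └─┤ ├─┘ │ ╷ │
│ │     │   │ │   │ │ │
│ └─┬─╴ └─┐ │ ╵ ╶─┤ └─┤
│   │     │ │     │   │
├─┐ │ ╶─┬─┘ ├───┐ ├─╴ │
│ │ │   │   │   │ │   │
│ │ └─┐ │ ╶─┤ ╷ └─┘ ╷ │
│ │   │ │   │ │     │ │
│ └─╴ │ └─╴ │ └─┬─┬─┘ │
│     │     │   │ │   │
│ ╶───┴─┬───┴─╴ │ │ ┌─┤
│       │       │ │ │ │
├─────╴ ╵ ┌─────┘ ╵ ╵ │
│         │           │
└─────────┴───────────┘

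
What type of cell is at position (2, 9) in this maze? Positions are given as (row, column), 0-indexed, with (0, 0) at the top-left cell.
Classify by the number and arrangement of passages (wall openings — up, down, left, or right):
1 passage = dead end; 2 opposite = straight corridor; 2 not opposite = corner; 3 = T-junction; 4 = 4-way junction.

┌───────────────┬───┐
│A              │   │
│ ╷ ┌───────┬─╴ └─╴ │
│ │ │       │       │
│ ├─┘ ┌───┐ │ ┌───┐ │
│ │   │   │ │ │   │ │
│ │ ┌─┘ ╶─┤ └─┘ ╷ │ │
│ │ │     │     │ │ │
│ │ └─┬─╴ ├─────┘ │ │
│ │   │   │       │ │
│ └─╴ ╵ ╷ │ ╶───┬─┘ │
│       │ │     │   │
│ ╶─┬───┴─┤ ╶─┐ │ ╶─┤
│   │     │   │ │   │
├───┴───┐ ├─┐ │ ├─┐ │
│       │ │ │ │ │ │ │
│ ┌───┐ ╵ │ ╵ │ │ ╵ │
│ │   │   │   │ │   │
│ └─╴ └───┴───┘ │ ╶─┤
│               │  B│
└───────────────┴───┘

Checking cell at (2, 9):
Number of passages: 2
Cell type: straight corridor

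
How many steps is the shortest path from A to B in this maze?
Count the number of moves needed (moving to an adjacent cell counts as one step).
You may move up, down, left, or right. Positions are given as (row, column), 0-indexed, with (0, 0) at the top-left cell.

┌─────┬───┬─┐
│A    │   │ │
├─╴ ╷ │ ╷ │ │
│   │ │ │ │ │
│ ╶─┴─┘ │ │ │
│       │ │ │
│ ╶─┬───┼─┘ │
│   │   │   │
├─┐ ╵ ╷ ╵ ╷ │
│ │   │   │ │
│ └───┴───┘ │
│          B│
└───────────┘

Using BFS to find shortest path:
Start: (0, 0), End: (5, 5)
Path found:
(0,0) → (0,1) → (1,1) → (1,0) → (2,0) → (3,0) → (3,1) → (4,1) → (4,2) → (3,2) → (3,3) → (4,3) → (4,4) → (3,4) → (3,5) → (4,5) → (5,5)
Number of steps: 16

Solution:

┌─────┬───┬─┐
│A ↓  │   │ │
├─╴ ╷ │ ╷ │ │
│↓ ↲│ │ │ │ │
│ ╶─┴─┘ │ │ │
│↓      │ │ │
│ ╶─┬───┼─┘ │
│↳ ↓│↱ ↓│↱ ↓│
├─┐ ╵ ╷ ╵ ╷ │
│ │↳ ↑│↳ ↑│↓│
│ └───┴───┘ │
│          B│
└───────────┘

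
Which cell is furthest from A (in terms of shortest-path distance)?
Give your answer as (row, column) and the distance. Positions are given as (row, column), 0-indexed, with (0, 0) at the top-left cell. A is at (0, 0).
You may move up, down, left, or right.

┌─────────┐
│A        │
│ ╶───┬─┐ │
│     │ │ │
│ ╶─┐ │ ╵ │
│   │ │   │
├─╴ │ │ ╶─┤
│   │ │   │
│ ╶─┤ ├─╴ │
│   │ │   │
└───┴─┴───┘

Computing BFS distances from A to all cells:
Furthest cell: (4, 3)
Distance: 11 steps

Path from A to the furthest cell:

┌─────────┐
│A → → → ↓│
│ ╶───┬─┐ │
│     │ │↓│
│ ╶─┐ │ ╵ │
│   │ │↓ ↲│
├─╴ │ │ ╶─┤
│   │ │↳ ↓│
│ ╶─┤ ├─╴ │
│   │ │B ↲│
└───┴─┴───┘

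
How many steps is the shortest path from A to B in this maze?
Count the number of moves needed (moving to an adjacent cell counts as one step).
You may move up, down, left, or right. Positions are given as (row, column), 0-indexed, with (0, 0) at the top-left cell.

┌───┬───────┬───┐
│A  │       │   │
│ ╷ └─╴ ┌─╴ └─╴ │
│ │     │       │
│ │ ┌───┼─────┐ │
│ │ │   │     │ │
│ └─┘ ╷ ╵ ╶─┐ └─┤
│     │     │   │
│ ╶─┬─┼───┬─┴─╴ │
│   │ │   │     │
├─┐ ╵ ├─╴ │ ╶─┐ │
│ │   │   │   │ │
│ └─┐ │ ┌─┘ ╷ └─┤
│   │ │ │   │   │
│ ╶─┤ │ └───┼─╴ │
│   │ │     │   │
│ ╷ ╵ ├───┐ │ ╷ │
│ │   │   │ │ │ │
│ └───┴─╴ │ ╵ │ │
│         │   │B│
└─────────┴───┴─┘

Using BFS to find shortest path:
Start: (0, 0), End: (9, 7)
Path found:
(0,0) → (1,0) → (2,0) → (3,0) → (3,1) → (3,2) → (2,2) → (2,3) → (3,3) → (3,4) → (2,4) → (2,5) → (2,6) → (3,6) → (3,7) → (4,7) → (4,6) → (4,5) → (5,5) → (5,6) → (6,6) → (6,7) → (7,7) → (8,7) → (9,7)
Number of steps: 24

Solution:

┌───┬───────┬───┐
│A  │       │   │
│ ╷ └─╴ ┌─╴ └─╴ │
│↓│     │       │
│ │ ┌───┼─────┐ │
│↓│ │↱ ↓│↱ → ↓│ │
│ └─┘ ╷ ╵ ╶─┐ └─┤
│↳ → ↑│↳ ↑  │↳ ↓│
│ ╶─┬─┼───┬─┴─╴ │
│   │ │   │↓ ← ↲│
├─┐ ╵ ├─╴ │ ╶─┐ │
│ │   │   │↳ ↓│ │
│ └─┐ │ ┌─┘ ╷ └─┤
│   │ │ │   │↳ ↓│
│ ╶─┤ │ └───┼─╴ │
│   │ │     │  ↓│
│ ╷ ╵ ├───┐ │ ╷ │
│ │   │   │ │ │↓│
│ └───┴─╴ │ ╵ │ │
│         │   │B│
└─────────┴───┴─┘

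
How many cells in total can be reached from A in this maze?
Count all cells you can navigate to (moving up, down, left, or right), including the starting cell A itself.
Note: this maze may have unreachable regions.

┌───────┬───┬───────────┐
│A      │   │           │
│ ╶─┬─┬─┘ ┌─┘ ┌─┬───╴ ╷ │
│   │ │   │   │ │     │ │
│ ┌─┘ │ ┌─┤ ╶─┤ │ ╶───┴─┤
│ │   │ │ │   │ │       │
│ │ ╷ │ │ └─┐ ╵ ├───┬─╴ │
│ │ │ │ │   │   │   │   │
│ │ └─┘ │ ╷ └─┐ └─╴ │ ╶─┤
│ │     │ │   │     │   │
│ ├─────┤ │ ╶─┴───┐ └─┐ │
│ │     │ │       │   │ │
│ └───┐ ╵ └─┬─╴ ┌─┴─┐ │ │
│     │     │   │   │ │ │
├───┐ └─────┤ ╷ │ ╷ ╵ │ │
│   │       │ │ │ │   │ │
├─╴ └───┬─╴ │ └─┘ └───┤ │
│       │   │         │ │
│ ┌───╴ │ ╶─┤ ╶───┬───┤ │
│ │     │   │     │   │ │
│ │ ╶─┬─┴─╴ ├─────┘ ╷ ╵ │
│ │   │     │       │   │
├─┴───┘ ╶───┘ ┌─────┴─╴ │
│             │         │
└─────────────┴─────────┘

Using BFS/flood-fill to find all reachable cells from A:
Maze size: 12 × 12 = 144 total cells
27 cell(s) are walled off and cannot be reached from A.
Reachable cells: 117

Reachable region (· marks reachable cells):

┌───────┬───┬───────────┐
│A · · ·│   │· · · · · ·│
│ ╶─┬─┬─┘ ┌─┘ ┌─┬───╴ ╷ │
│· ·│ │   │· ·│·│· · ·│·│
│ ┌─┘ │ ┌─┤ ╶─┤ │ ╶───┴─┤
│·│   │ │·│· ·│·│· · · ·│
│ │ ╷ │ │ └─┐ ╵ ├───┬─╴ │
│·│ │ │ │· ·│· ·│· ·│· ·│
│ │ └─┘ │ ╷ └─┐ └─╴ │ ╶─┤
│·│     │·│· ·│· · ·│· ·│
│ ├─────┤ │ ╶─┴───┐ └─┐ │
│·│· · ·│·│· · · ·│· ·│·│
│ └───┐ ╵ └─┬─╴ ┌─┴─┐ │ │
│· · ·│· · ·│· ·│· ·│·│·│
├───┐ └─────┤ ╷ │ ╷ ╵ │ │
│   │· · · ·│·│·│·│· ·│·│
├─╴ └───┬─╴ │ └─┘ └───┤ │
│       │· ·│· · · · ·│·│
│ ┌───╴ │ ╶─┤ ╶───┬───┤ │
│ │     │· ·│· · ·│· ·│·│
│ │ ╶─┬─┴─╴ ├─────┘ ╷ ╵ │
│ │   │· · ·│· · · ·│· ·│
├─┴───┘ ╶───┘ ┌─────┴─╴ │
│· · · · · · ·│· · · · ·│
└─────────────┴─────────┘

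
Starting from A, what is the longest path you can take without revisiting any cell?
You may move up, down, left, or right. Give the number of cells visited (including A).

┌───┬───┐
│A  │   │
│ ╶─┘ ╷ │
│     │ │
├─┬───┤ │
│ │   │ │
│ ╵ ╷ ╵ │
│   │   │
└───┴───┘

Finding longest simple path using DFS:
Start: (0, 0)
Longest path visits 15 cells
Path: A → down → right → right → up → right → down → down → down → left → up → left → down → left → up

Solution:

┌───┬───┐
│A  │↱ ↓│
│ ╶─┘ ╷ │
│↳ → ↑│↓│
├─┬───┤ │
│B│↓ ↰│↓│
│ ╵ ╷ ╵ │
│↑ ↲│↑ ↲│
└───┴───┘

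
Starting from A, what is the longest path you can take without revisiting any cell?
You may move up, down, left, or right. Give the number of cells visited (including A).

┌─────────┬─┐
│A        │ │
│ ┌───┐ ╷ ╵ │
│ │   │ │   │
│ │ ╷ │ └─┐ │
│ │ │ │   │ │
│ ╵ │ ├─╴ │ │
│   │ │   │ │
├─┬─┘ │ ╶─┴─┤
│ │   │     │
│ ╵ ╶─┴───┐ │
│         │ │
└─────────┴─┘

Finding longest simple path using DFS:
Start: (0, 0)
Longest path visits 16 cells
Path: A → down → down → down → right → up → up → right → down → down → down → left → down → right → right → right

Solution:

┌─────────┬─┐
│A        │ │
│ ┌───┐ ╷ ╵ │
│↓│↱ ↓│ │   │
│ │ ╷ │ └─┐ │
│↓│↑│↓│   │ │
│ ╵ │ ├─╴ │ │
│↳ ↑│↓│   │ │
├─┬─┘ │ ╶─┴─┤
│ │↓ ↲│     │
│ ╵ ╶─┴───┐ │
│  ↳ → → B│ │
└─────────┴─┘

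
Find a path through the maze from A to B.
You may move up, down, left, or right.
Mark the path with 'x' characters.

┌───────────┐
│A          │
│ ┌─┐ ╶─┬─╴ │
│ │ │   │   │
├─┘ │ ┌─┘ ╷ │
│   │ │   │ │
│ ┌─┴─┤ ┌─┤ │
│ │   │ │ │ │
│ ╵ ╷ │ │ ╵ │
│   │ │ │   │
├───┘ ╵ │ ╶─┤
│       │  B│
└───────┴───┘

Finding the shortest path through the maze:
Path length: 12 steps
Directions: right → right → right → right → right → down → down → down → down → left → down → right

Solution:

┌───────────┐
│A x x x x x│
│ ┌─┐ ╶─┬─╴ │
│ │ │   │  x│
├─┘ │ ┌─┘ ╷ │
│   │ │   │x│
│ ┌─┴─┤ ┌─┤ │
│ │   │ │ │x│
│ ╵ ╷ │ │ ╵ │
│   │ │ │x x│
├───┘ ╵ │ ╶─┤
│       │x B│
└───────┴───┘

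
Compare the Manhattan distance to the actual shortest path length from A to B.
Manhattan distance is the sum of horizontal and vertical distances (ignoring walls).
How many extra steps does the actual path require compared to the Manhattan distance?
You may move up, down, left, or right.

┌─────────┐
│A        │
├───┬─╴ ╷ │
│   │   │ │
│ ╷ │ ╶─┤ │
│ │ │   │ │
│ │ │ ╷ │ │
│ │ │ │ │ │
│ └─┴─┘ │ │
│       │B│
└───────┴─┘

Manhattan distance: |4 - 0| + |4 - 0| = 8
Actual path length: 8
Extra steps: 8 - 8 = 0

Solution:

┌─────────┐
│A → → → ↓│
├───┬─╴ ╷ │
│   │   │↓│
│ ╷ │ ╶─┤ │
│ │ │   │↓│
│ │ │ ╷ │ │
│ │ │ │ │↓│
│ └─┴─┘ │ │
│       │B│
└───────┴─┘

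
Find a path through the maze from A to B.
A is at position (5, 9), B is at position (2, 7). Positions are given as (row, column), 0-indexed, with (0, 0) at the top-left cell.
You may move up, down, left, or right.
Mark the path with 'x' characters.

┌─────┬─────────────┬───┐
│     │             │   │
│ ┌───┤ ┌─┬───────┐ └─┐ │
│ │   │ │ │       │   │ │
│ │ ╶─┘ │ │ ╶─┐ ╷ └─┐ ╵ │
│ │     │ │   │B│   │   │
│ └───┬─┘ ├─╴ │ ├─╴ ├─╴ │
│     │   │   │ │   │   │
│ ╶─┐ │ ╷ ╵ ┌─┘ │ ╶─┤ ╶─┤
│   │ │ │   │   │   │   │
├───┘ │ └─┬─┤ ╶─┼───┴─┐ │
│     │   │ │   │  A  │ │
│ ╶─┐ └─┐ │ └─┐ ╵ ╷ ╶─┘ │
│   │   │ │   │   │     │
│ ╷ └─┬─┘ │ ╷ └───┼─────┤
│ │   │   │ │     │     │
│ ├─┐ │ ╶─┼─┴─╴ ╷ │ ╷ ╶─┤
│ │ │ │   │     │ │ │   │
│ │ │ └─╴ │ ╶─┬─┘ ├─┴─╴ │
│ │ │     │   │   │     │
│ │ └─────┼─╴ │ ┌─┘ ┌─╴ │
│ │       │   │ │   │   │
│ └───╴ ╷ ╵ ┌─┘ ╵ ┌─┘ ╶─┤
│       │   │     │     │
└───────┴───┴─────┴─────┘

Finding the shortest path from (5, 9) to (2, 7):
Path length: 9 steps
Directions: left → down → left → up → left → up → right → up → up

Solution:

┌─────┬─────────────┬───┐
│     │             │   │
│ ┌───┤ ┌─┬───────┐ └─┐ │
│ │   │ │ │       │   │ │
│ │ ╶─┘ │ │ ╶─┐ ╷ └─┐ ╵ │
│ │     │ │   │B│   │   │
│ └───┬─┘ ├─╴ │ ├─╴ ├─╴ │
│     │   │   │x│   │   │
│ ╶─┐ │ ╷ ╵ ┌─┘ │ ╶─┤ ╶─┤
│   │ │ │   │x x│   │   │
├───┘ │ └─┬─┤ ╶─┼───┴─┐ │
│     │   │ │x x│x A  │ │
│ ╶─┐ └─┐ │ └─┐ ╵ ╷ ╶─┘ │
│   │   │ │   │x x│     │
│ ╷ └─┬─┘ │ ╷ └───┼─────┤
│ │   │   │ │     │     │
│ ├─┐ │ ╶─┼─┴─╴ ╷ │ ╷ ╶─┤
│ │ │ │   │     │ │ │   │
│ │ │ └─╴ │ ╶─┬─┘ ├─┴─╴ │
│ │ │     │   │   │     │
│ │ └─────┼─╴ │ ┌─┘ ┌─╴ │
│ │       │   │ │   │   │
│ └───╴ ╷ ╵ ┌─┘ ╵ ┌─┘ ╶─┤
│       │   │     │     │
└───────┴───┴─────┴─────┘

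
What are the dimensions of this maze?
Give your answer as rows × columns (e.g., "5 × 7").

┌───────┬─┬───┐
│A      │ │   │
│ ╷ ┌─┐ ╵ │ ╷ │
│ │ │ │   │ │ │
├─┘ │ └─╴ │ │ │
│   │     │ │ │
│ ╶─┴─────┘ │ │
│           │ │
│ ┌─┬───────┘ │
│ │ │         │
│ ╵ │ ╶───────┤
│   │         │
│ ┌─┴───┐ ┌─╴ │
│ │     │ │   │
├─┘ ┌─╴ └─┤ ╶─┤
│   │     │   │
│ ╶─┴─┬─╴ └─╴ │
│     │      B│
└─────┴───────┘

Counting the maze dimensions:
Rows (vertical): 9
Columns (horizontal): 7
Dimensions: 9 × 7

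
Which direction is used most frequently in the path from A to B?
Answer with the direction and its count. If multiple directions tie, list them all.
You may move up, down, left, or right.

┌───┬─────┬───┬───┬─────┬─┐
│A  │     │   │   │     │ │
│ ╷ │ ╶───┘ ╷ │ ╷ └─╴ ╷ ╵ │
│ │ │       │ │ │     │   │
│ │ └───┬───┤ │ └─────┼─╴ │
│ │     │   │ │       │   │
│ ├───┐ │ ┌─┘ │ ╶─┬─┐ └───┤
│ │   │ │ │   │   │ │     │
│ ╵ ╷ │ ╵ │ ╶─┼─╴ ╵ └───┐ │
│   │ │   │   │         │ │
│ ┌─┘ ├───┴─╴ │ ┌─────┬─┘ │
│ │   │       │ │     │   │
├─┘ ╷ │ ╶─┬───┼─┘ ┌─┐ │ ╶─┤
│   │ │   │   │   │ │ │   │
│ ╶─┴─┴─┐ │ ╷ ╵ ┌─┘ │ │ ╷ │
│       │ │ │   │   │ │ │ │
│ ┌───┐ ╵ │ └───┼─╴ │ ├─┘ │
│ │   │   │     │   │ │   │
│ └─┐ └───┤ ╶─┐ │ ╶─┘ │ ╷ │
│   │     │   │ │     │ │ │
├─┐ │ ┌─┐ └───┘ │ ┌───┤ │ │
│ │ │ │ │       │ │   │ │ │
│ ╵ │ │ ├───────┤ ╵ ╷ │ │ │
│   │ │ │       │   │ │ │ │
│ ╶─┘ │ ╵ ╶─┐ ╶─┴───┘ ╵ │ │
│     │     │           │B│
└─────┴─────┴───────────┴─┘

Directions: down, down, down, down, right, up, right, down, down, left, down, left, down, down, down, right, down, down, left, down, right, right, up, up, up, right, right, down, right, right, right, up, up, left, left, up, up, right, down, right, up, right, up, right, right, down, down, down, down, left, left, down, down, right, up, right, down, down, right, up, up, up, up, right, down, down, down, down
Counts: {'down': 27, 'right': 19, 'up': 15, 'left': 7}
Most common: down (27 times)

Solution:

┌───┬─────┬───┬───┬─────┬─┐
│A  │     │   │   │     │ │
│ ╷ │ ╶───┘ ╷ │ ╷ └─╴ ╷ ╵ │
│↓│ │       │ │ │     │   │
│ │ └───┬───┤ │ └─────┼─╴ │
│↓│     │   │ │       │   │
│ ├───┐ │ ┌─┘ │ ╶─┬─┐ └───┤
│↓│↱ ↓│ │ │   │   │ │     │
│ ╵ ╷ │ ╵ │ ╶─┼─╴ ╵ └───┐ │
│↳ ↑│↓│   │   │         │ │
│ ┌─┘ ├───┴─╴ │ ┌─────┬─┘ │
│ │↓ ↲│       │ │↱ → ↓│   │
├─┘ ╷ │ ╶─┬───┼─┘ ┌─┐ │ ╶─┤
│↓ ↲│ │   │↱ ↓│↱ ↑│ │↓│   │
│ ╶─┴─┴─┐ │ ╷ ╵ ┌─┘ │ │ ╷ │
│↓      │ │↑│↳ ↑│   │↓│ │ │
│ ┌───┐ ╵ │ └───┼─╴ │ ├─┘ │
│↓│   │   │↑ ← ↰│   │↓│↱ ↓│
│ └─┐ └───┤ ╶─┐ │ ╶─┘ │ ╷ │
│↳ ↓│↱ → ↓│   │↑│↓ ← ↲│↑│↓│
├─┐ │ ┌─┐ └───┘ │ ┌───┤ │ │
│ │↓│↑│ │↳ → → ↑│↓│↱ ↓│↑│↓│
│ ╵ │ │ ├───────┤ ╵ ╷ │ │ │
│↓ ↲│↑│ │       │↳ ↑│↓│↑│↓│
│ ╶─┘ │ ╵ ╶─┐ ╶─┴───┘ ╵ │ │
│↳ → ↑│     │        ↳ ↑│B│
└─────┴─────┴───────────┴─┘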